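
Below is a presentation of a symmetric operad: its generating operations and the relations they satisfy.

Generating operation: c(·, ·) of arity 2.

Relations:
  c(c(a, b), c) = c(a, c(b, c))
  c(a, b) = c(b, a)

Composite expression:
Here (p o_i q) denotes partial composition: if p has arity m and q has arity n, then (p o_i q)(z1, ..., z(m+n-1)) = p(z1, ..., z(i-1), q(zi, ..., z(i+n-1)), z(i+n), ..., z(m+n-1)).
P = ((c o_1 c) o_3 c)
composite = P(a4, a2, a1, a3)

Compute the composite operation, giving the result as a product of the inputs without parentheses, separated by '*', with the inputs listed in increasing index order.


a1 * a2 * a3 * a4

Any arrangement under c is one operation, so sort the a-inputs.
c(a4, a2) collapses to a4 * a2
c(a1, a3) collapses to a1 * a3
c(c(a4, a2), c(a1, a3)) collapses to a4 * a2 * a1 * a3
commutativity sorts the factors: a1 * a2 * a3 * a4


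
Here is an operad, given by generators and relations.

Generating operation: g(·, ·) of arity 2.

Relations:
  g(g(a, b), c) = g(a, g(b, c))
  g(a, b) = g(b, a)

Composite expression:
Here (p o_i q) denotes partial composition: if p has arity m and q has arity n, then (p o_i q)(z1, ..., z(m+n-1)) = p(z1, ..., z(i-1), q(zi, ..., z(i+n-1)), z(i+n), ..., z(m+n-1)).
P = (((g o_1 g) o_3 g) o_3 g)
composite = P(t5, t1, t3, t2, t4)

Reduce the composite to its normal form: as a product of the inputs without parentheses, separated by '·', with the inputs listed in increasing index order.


t1 · t2 · t3 · t4 · t5

Shape and order are irrelevant to g; the t-input set decides.
g(t5, t1) linearizes to t5 · t1
g(t3, t2) linearizes to t3 · t2
g(g(t3, t2), t4) linearizes to t3 · t2 · t4
g(g(t5, t1), g(g(t3, t2), t4)) linearizes to t5 · t1 · t3 · t2 · t4
putting the inputs in ascending order: t1 · t2 · t3 · t4 · t5


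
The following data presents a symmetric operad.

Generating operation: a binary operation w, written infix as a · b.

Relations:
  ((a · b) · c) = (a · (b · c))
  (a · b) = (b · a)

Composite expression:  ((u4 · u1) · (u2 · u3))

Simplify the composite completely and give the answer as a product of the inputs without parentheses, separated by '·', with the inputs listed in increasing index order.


With w associative and commutative, the u-input set is all that matters.
(u4 · u1) reduces to u4 · u1
(u2 · u3) reduces to u2 · u3
((u4 · u1) · (u2 · u3)) reduces to u4 · u1 · u2 · u3
the factors in increasing index order: u1 · u2 · u3 · u4

u1 · u2 · u3 · u4


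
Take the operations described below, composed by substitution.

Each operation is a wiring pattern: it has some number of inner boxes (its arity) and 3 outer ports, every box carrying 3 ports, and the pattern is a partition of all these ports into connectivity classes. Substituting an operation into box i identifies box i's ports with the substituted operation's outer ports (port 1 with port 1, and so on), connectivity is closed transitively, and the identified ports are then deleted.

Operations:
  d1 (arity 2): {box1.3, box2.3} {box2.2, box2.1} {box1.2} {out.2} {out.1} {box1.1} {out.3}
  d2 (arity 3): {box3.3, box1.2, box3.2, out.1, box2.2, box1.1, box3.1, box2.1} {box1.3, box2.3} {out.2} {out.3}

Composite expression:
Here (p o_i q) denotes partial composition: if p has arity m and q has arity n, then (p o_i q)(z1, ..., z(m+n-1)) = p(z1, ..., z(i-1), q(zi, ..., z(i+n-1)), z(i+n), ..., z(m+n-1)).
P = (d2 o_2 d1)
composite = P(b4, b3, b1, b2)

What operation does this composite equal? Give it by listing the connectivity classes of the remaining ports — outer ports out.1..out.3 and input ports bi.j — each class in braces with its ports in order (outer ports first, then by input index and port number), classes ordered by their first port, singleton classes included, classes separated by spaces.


{out.1, b2.1, b2.2, b2.3, b4.1, b4.2} {out.2} {out.3} {b1.1, b1.2} {b1.3, b3.3} {b3.1} {b3.2} {b4.3}

After gluing at d2, chains via deleted ports link the b-ports.
after d1, the pattern on (b3, b1) reads {out.1} {out.2} {out.3} {b1.1, b1.2} {b1.3, b3.3} {b3.1} {b3.2} (out.j = its outer ports)
after d2, the pattern on (b4, b3, b1, b2) reads {out.1, b2.1, b2.2, b2.3, b4.1, b4.2} {out.2} {out.3} {b1.1, b1.2} {b1.3, b3.3} {b3.1} {b3.2} {b4.3} (out.j = its outer ports)


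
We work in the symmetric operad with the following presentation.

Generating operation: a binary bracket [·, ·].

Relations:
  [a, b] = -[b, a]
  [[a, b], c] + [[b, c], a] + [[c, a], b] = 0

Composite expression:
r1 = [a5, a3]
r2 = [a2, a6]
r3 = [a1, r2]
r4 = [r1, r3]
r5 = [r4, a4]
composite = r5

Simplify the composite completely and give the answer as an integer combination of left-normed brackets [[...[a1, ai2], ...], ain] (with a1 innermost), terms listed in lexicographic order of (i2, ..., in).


[[[[[a1, a2], a6], a3], a5], a4] - [[[[[a1, a2], a6], a5], a3], a4] - [[[[[a1, a6], a2], a3], a5], a4] + [[[[[a1, a6], a2], a5], a3], a4]

Antisymmetry and Jacobi reduce to a1-anchored left-normed brackets.
Composite bracket: [[[a5, a3], [a1, [a2, a6]]], a4]
The bracket unfolds into 32 signed words via [a, b] = ab - ba (2^5 = 32).
Words beginning with a1 determine it all:
  word a1a2a6a3a5a4 has sign +1, contributing +[[[[[a1, a2], a6], a3], a5], a4]
  word a1a2a6a5a3a4 has sign -1, contributing -[[[[[a1, a2], a6], a5], a3], a4]
  word a1a6a2a3a5a4 has sign -1, contributing -[[[[[a1, a6], a2], a3], a5], a4]
  word a1a6a2a5a3a4 has sign +1, contributing +[[[[[a1, a6], a2], a5], a3], a4]


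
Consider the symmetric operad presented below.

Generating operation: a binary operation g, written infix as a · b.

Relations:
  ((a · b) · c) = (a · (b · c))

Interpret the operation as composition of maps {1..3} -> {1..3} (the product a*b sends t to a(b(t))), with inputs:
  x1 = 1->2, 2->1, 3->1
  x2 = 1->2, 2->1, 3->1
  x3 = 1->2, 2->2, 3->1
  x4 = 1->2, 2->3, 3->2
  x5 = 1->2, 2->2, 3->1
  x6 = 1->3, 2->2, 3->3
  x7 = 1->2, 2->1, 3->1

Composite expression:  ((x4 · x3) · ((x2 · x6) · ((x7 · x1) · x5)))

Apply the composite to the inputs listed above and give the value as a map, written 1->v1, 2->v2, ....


1->3, 2->3, 3->3

(x4 · x3) = 1->3, 2->3, 3->2
(x2 · x6) = 1->1, 2->1, 3->1
(x7 · x1) = 1->1, 2->2, 3->2
((x7 · x1) · x5) = 1->2, 2->2, 3->1
((x2 · x6) · ((x7 · x1) · x5)) = 1->1, 2->1, 3->1
((x4 · x3) · ((x2 · x6) · ((x7 · x1) · x5))) = 1->3, 2->3, 3->3


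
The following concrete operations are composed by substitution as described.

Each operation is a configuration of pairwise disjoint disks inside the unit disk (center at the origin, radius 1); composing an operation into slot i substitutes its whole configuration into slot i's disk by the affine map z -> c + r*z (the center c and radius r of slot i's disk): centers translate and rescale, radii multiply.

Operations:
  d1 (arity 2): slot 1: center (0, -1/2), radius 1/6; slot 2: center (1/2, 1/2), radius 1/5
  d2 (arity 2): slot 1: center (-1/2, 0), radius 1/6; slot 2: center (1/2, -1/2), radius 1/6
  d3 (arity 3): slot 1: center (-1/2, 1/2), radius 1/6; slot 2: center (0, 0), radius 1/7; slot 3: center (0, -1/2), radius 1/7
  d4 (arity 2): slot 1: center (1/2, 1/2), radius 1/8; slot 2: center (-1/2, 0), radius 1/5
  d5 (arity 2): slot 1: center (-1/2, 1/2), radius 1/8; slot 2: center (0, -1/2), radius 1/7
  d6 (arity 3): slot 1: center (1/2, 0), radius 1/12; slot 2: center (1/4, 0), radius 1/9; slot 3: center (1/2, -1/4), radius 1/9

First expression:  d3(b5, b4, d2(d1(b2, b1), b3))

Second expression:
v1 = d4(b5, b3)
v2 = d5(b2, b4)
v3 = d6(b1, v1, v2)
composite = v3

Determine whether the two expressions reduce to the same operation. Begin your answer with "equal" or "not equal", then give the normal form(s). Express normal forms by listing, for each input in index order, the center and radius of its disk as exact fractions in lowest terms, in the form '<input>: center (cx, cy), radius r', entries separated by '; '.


not equal: they reduce to b1: center (-5/84, -41/84), radius 1/210; b2: center (-1/14, -43/84), radius 1/252; b3: center (1/14, -4/7), radius 1/42; b4: center (0, 0), radius 1/7; b5: center (-1/2, 1/2), radius 1/6 and b1: center (1/2, 0), radius 1/12; b2: center (4/9, -7/36), radius 1/72; b3: center (7/36, 0), radius 1/45; b4: center (1/2, -11/36), radius 1/63; b5: center (11/36, 1/18), radius 1/72

In normal form, the first expression is b1: center (-5/84, -41/84), radius 1/210; b2: center (-1/14, -43/84), radius 1/252; b3: center (1/14, -4/7), radius 1/42; b4: center (0, 0), radius 1/7; b5: center (-1/2, 1/2), radius 1/6
In normal form, the second expression is b1: center (1/2, 0), radius 1/12; b2: center (4/9, -7/36), radius 1/72; b3: center (7/36, 0), radius 1/45; b4: center (1/2, -11/36), radius 1/63; b5: center (11/36, 1/18), radius 1/72
They disagree, so not equal.


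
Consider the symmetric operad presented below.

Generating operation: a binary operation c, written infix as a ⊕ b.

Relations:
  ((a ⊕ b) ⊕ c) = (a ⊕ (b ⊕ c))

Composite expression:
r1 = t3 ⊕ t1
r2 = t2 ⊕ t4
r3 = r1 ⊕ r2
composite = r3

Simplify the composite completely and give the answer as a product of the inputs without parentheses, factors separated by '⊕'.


t3 ⊕ t1 ⊕ t2 ⊕ t4

All parenthesizations of c agree; list the t-inputs left to right.
(t3 ⊕ t1) linearizes to t3 ⊕ t1
(t2 ⊕ t4) linearizes to t2 ⊕ t4
((t3 ⊕ t1) ⊕ (t2 ⊕ t4)) linearizes to t3 ⊕ t1 ⊕ t2 ⊕ t4


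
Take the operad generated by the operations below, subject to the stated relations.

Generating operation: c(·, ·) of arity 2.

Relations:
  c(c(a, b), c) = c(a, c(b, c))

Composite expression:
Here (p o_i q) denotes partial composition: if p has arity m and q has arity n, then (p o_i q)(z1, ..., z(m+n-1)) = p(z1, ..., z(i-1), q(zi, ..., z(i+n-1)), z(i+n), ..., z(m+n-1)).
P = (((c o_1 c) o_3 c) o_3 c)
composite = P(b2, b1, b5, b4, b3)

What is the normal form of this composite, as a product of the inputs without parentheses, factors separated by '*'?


b2 * b1 * b5 * b4 * b3

Under associativity of c, the answer is the b's in reading order.
c(b2, b1) linearizes to b2 * b1
c(b5, b4) linearizes to b5 * b4
c(c(b5, b4), b3) linearizes to b5 * b4 * b3
c(c(b2, b1), c(c(b5, b4), b3)) linearizes to b2 * b1 * b5 * b4 * b3


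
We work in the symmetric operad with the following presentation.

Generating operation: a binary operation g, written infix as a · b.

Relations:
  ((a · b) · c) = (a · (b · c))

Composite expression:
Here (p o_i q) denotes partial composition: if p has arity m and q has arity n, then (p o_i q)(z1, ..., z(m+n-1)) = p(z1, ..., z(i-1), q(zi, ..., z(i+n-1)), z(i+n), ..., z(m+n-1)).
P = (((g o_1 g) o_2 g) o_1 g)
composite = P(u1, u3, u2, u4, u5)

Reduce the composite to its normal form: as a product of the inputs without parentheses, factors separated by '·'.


Key point: g is associative — brackets drop, the u-order remains.
(u1 · u3) linearizes to u1 · u3
(u2 · u4) linearizes to u2 · u4
((u1 · u3) · (u2 · u4)) linearizes to u1 · u3 · u2 · u4
(((u1 · u3) · (u2 · u4)) · u5) linearizes to u1 · u3 · u2 · u4 · u5

u1 · u3 · u2 · u4 · u5


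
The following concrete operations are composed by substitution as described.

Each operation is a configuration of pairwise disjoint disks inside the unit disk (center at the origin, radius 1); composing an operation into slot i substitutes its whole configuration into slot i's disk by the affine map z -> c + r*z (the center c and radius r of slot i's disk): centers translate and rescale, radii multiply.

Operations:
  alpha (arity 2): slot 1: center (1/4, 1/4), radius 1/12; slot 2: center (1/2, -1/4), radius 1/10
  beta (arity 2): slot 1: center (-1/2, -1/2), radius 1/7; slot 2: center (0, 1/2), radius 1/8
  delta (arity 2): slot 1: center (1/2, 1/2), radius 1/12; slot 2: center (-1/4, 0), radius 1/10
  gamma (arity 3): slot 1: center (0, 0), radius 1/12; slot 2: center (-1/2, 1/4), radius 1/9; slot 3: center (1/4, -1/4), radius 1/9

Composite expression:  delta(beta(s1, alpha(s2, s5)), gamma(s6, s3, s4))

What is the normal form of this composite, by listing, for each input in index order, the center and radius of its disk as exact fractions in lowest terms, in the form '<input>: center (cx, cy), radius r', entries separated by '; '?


s1: center (11/24, 11/24), radius 1/84; s2: center (193/384, 209/384), radius 1/1152; s3: center (-3/10, 1/40), radius 1/90; s4: center (-9/40, -1/40), radius 1/90; s5: center (97/192, 69/128), radius 1/960; s6: center (-1/4, 0), radius 1/120

Below delta, radii multiply path by path; the s-disk centers shift.
for s1, the 2-step affine chain lands on center (11/24, 11/24), radius 1/84
for s2, the 3-step affine chain lands on center (193/384, 209/384), radius 1/1152
for s5, the 3-step affine chain lands on center (97/192, 69/128), radius 1/960
for s6, the 2-step affine chain lands on center (-1/4, 0), radius 1/120
for s3, the 2-step affine chain lands on center (-3/10, 1/40), radius 1/90
for s4, the 2-step affine chain lands on center (-9/40, -1/40), radius 1/90


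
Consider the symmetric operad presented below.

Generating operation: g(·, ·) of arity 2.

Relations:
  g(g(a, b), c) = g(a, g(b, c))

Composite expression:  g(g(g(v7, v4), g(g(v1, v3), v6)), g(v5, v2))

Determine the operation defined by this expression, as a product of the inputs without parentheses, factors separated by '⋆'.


v7 ⋆ v4 ⋆ v1 ⋆ v3 ⋆ v6 ⋆ v5 ⋆ v2

Every regrouping of g is equal, so read the v-inputs in written order.
g(v7, v4) collapses to v7 ⋆ v4
g(v1, v3) collapses to v1 ⋆ v3
g(g(v1, v3), v6) collapses to v1 ⋆ v3 ⋆ v6
g(g(v7, v4), g(g(v1, v3), v6)) collapses to v7 ⋆ v4 ⋆ v1 ⋆ v3 ⋆ v6
g(v5, v2) collapses to v5 ⋆ v2
g(g(g(v7, v4), g(g(v1, v3), v6)), g(v5, v2)) collapses to v7 ⋆ v4 ⋆ v1 ⋆ v3 ⋆ v6 ⋆ v5 ⋆ v2


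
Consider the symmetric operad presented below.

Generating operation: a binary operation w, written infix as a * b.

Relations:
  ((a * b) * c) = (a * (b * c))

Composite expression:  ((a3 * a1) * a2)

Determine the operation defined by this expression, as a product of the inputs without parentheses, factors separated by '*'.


Associativity of w dissolves the nesting; only the a-input order survives.
(a3 * a1) spells out as a3 * a1
((a3 * a1) * a2) spells out as a3 * a1 * a2

a3 * a1 * a2


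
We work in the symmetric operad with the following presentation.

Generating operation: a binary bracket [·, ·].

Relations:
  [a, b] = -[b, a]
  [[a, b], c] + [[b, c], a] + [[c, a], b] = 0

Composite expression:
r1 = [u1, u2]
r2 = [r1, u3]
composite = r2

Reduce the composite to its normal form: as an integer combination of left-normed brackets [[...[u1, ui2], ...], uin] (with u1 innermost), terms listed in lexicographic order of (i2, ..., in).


[[u1, u2], u3]


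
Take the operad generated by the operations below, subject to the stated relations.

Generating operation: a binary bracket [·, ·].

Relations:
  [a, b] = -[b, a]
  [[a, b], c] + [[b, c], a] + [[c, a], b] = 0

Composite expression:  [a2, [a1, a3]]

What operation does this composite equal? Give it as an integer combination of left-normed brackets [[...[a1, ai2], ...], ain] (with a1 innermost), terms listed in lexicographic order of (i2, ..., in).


-[[a1, a3], a2]

Expand each bracket as ab - ba; the a1-initial words give the coefficients.
Composite bracket: [a2, [a1, a3]]
Full expansion: 4 signed words from ab - ba (2^2 = 4).
The a1-initial words carry the normal form:
  a1a3a2 appears with sign -1, giving the term -[[a1, a3], a2]


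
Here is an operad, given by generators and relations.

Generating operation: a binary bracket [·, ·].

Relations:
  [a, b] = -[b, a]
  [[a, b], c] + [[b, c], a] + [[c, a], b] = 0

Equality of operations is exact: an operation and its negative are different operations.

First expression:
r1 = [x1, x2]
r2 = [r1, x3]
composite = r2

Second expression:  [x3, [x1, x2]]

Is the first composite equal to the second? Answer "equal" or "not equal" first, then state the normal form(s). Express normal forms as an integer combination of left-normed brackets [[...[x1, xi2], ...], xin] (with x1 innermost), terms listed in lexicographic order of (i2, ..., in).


not equal; first: [[x1, x2], x3]; second: -[[x1, x2], x3]

Reducing the first expression gives [[x1, x2], x3]
Reducing the second expression gives -[[x1, x2], x3]
The forms do not match — not equal.


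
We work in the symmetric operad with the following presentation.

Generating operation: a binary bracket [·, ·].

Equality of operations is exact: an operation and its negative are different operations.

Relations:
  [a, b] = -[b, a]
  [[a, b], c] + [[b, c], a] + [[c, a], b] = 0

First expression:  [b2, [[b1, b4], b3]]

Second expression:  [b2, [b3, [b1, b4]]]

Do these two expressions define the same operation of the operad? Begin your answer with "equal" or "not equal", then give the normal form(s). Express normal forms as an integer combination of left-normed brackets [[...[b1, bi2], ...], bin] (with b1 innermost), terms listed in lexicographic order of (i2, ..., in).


Normal form of the first expression: -[[[b1, b4], b3], b2]
Normal form of the second expression: [[[b1, b4], b3], b2]
Distinct normal forms: not equal.

not equal — first -[[[b1, b4], b3], b2], second [[[b1, b4], b3], b2]


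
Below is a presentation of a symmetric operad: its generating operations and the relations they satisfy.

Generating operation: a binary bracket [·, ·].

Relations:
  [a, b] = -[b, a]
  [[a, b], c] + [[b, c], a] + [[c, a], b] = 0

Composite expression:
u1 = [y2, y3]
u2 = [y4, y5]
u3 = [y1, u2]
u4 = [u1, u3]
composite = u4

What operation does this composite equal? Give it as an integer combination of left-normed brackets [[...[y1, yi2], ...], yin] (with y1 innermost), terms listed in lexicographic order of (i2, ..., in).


A multilinear Lie element is pinned by y1-initial words (y1 innermost).
Composite bracket: [[y2, y3], [y1, [y4, y5]]]
Full expansion: 16 signed words from ab - ba (2^4 = 16).
Words beginning with y1 determine it all:
  sign of y1y4y5y2y3 is -1, so it contributes -[[[[y1, y4], y5], y2], y3]
  sign of y1y4y5y3y2 is +1, so it contributes +[[[[y1, y4], y5], y3], y2]
  sign of y1y5y4y2y3 is +1, so it contributes +[[[[y1, y5], y4], y2], y3]
  sign of y1y5y4y3y2 is -1, so it contributes -[[[[y1, y5], y4], y3], y2]

-[[[[y1, y4], y5], y2], y3] + [[[[y1, y4], y5], y3], y2] + [[[[y1, y5], y4], y2], y3] - [[[[y1, y5], y4], y3], y2]


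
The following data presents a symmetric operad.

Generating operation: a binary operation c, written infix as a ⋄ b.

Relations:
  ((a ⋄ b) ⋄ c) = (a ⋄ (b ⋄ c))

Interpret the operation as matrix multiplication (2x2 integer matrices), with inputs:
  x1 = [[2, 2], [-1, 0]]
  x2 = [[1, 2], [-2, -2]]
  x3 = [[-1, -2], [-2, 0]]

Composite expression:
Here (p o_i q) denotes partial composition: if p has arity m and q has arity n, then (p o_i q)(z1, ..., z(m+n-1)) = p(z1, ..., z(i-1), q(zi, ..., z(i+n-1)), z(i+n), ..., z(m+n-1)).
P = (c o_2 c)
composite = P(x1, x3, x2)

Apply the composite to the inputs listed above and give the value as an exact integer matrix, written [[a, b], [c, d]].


[[2, -4], [-3, -2]]

(x3 ⋄ x2) = [[3, 2], [-2, -4]]
(x1 ⋄ (x3 ⋄ x2)) = [[2, -4], [-3, -2]]


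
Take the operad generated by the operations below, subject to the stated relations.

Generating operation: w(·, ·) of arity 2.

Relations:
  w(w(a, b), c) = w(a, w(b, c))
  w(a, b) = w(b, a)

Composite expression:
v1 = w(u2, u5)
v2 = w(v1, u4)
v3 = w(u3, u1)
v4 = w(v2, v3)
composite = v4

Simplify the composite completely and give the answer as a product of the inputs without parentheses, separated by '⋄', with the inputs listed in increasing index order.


u1 ⋄ u2 ⋄ u3 ⋄ u4 ⋄ u5


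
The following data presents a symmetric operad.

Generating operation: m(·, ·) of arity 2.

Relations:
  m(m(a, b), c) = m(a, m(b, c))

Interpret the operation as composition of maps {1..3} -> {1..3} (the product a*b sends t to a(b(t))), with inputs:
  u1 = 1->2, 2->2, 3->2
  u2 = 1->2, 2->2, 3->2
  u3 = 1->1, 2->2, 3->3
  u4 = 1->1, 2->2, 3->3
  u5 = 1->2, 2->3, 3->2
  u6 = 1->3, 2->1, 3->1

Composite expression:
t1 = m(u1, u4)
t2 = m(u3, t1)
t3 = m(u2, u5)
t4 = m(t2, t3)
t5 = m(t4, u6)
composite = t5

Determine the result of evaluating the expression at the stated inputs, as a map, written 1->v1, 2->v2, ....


1->2, 2->2, 3->2


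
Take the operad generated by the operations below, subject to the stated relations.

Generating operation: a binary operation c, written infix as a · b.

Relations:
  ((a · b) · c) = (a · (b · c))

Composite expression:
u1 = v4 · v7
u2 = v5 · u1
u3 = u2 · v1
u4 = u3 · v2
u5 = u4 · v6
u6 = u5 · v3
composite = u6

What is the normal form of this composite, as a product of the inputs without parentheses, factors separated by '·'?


The c-tree's shape is irrelevant; the v-reading-order decides.
(v4 · v7) spells out as v4 · v7
(v5 · (v4 · v7)) spells out as v5 · v4 · v7
((v5 · (v4 · v7)) · v1) spells out as v5 · v4 · v7 · v1
(((v5 · (v4 · v7)) · v1) · v2) spells out as v5 · v4 · v7 · v1 · v2
((((v5 · (v4 · v7)) · v1) · v2) · v6) spells out as v5 · v4 · v7 · v1 · v2 · v6
(((((v5 · (v4 · v7)) · v1) · v2) · v6) · v3) spells out as v5 · v4 · v7 · v1 · v2 · v6 · v3

v5 · v4 · v7 · v1 · v2 · v6 · v3


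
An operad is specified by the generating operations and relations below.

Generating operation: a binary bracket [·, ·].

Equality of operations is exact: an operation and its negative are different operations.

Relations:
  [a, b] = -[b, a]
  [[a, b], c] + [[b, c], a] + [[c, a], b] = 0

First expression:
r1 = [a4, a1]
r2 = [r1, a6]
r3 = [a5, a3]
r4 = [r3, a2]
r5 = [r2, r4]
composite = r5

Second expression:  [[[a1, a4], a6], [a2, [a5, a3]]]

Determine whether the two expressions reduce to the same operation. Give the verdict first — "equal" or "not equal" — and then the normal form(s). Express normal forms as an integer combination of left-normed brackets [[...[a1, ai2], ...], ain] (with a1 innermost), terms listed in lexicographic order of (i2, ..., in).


equal; both compose to -[[[[[a1, a4], a6], a2], a3], a5] + [[[[[a1, a4], a6], a2], a5], a3] + [[[[[a1, a4], a6], a3], a5], a2] - [[[[[a1, a4], a6], a5], a3], a2]

Normal form of the first expression: -[[[[[a1, a4], a6], a2], a3], a5] + [[[[[a1, a4], a6], a2], a5], a3] + [[[[[a1, a4], a6], a3], a5], a2] - [[[[[a1, a4], a6], a5], a3], a2]
Normal form of the second expression: -[[[[[a1, a4], a6], a2], a3], a5] + [[[[[a1, a4], a6], a2], a5], a3] + [[[[[a1, a4], a6], a3], a5], a2] - [[[[[a1, a4], a6], a5], a3], a2]
The forms coincide; equal.


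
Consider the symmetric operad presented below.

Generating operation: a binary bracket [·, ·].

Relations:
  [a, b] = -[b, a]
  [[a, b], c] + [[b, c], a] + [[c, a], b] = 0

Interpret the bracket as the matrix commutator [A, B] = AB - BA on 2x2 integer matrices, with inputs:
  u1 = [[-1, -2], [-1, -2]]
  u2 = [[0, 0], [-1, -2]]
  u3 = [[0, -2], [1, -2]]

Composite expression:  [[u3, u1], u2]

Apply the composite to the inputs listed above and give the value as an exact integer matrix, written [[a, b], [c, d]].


[[2, 4], [14, -2]]

[u3, u1] = [[4, -2], [3, -4]]
[[u3, u1], u2] = [[2, 4], [14, -2]]


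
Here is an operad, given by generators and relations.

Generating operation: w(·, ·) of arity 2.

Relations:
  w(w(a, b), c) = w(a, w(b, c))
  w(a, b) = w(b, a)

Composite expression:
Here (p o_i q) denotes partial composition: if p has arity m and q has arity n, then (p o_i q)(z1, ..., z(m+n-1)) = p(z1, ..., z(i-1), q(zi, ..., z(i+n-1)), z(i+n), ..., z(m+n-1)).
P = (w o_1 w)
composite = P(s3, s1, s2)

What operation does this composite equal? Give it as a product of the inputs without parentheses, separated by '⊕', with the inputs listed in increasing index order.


s1 ⊕ s2 ⊕ s3

Any arrangement under w is one operation, so sort the s-inputs.
w(s3, s1) flattens to s3 ⊕ s1
w(w(s3, s1), s2) flattens to s3 ⊕ s1 ⊕ s2
the factors in increasing index order: s1 ⊕ s2 ⊕ s3


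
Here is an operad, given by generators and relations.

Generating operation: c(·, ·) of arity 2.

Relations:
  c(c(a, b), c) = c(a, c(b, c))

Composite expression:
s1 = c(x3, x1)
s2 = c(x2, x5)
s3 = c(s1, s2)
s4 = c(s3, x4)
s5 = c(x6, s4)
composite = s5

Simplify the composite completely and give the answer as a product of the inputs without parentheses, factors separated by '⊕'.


The c-tree's shape is irrelevant; the x-reading-order decides.
c(x3, x1) collapses to x3 ⊕ x1
c(x2, x5) collapses to x2 ⊕ x5
c(c(x3, x1), c(x2, x5)) collapses to x3 ⊕ x1 ⊕ x2 ⊕ x5
c(c(c(x3, x1), c(x2, x5)), x4) collapses to x3 ⊕ x1 ⊕ x2 ⊕ x5 ⊕ x4
c(x6, c(c(c(x3, x1), c(x2, x5)), x4)) collapses to x6 ⊕ x3 ⊕ x1 ⊕ x2 ⊕ x5 ⊕ x4

x6 ⊕ x3 ⊕ x1 ⊕ x2 ⊕ x5 ⊕ x4


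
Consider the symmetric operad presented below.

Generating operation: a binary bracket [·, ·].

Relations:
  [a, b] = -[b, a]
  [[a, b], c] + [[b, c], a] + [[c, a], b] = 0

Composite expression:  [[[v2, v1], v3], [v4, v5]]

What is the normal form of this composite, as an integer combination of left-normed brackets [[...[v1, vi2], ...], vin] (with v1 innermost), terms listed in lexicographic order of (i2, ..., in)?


-[[[[v1, v2], v3], v4], v5] + [[[[v1, v2], v3], v5], v4]

In the tensor algebra, words opening v1 carry the v1-anchored form.
Composite bracket: [[[v2, v1], v3], [v4, v5]]
Under [a, b] = ab - ba we get 16 signed associative words (2^4 = 16).
Only words starting with v1 matter:
  sign of v1v2v3v4v5 is -1, so it contributes -[[[[v1, v2], v3], v4], v5]
  sign of v1v2v3v5v4 is +1, so it contributes +[[[[v1, v2], v3], v5], v4]


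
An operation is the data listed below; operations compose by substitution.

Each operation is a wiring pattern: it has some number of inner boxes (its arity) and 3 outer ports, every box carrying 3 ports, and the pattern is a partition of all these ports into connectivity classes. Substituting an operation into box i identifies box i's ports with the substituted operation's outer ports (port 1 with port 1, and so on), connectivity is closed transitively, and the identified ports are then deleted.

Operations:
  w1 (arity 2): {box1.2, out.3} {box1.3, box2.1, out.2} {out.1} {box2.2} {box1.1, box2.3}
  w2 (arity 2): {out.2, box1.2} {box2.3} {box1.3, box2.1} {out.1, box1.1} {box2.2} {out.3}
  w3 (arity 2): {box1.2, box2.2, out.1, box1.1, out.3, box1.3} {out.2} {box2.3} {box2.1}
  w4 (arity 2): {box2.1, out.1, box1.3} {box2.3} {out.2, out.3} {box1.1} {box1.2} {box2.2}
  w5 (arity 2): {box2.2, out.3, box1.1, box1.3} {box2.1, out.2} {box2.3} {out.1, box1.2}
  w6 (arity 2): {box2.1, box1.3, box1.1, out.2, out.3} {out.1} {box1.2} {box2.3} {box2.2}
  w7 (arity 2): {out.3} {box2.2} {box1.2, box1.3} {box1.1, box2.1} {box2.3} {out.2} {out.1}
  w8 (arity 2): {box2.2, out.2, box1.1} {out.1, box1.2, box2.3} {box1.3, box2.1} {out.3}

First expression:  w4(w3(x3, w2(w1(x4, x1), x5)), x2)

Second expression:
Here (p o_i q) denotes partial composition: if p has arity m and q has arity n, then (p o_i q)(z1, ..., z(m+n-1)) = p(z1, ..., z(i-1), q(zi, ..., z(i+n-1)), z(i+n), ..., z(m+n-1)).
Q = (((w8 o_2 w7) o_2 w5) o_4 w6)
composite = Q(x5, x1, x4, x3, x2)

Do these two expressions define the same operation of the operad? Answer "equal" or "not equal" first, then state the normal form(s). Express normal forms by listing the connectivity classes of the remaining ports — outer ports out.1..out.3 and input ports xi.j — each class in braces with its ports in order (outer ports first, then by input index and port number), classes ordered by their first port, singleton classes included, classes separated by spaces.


not equal; first: {out.1, x1.1, x2.1, x3.1, x3.2, x3.3, x4.3} {out.2, out.3} {x1.2} {x1.3, x4.1} {x2.2} {x2.3} {x4.2, x5.1} {x5.2} {x5.3}; second: {out.1, x5.2} {out.2, x5.1} {out.3} {x1.1, x1.3, x4.1, x4.2} {x1.2} {x2.1, x3.1, x3.3} {x2.2} {x2.3} {x3.2} {x4.3} {x5.3}

The first expression reduces to {out.1, x1.1, x2.1, x3.1, x3.2, x3.3, x4.3} {out.2, out.3} {x1.2} {x1.3, x4.1} {x2.2} {x2.3} {x4.2, x5.1} {x5.2} {x5.3}
The second expression reduces to {out.1, x5.2} {out.2, x5.1} {out.3} {x1.1, x1.3, x4.1, x4.2} {x1.2} {x2.1, x3.1, x3.3} {x2.2} {x2.3} {x3.2} {x4.3} {x5.3}
The normal forms differ: not equal.


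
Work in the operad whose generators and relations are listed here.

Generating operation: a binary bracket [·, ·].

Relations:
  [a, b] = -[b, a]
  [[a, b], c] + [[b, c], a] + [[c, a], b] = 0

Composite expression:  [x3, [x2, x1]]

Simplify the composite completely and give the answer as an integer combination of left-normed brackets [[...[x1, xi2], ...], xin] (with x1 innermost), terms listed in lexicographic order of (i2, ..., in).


[[x1, x2], x3]

Left-normed coefficients sit on the x1-initial expansion words.
Composite bracket: [x3, [x2, x1]]
Applying ab - ba throughout gives 4 signed words (2^2 = 4).
Coefficients come from the x1-initial words:
  sign of x1x2x3 is +1, so it contributes +[[x1, x2], x3]


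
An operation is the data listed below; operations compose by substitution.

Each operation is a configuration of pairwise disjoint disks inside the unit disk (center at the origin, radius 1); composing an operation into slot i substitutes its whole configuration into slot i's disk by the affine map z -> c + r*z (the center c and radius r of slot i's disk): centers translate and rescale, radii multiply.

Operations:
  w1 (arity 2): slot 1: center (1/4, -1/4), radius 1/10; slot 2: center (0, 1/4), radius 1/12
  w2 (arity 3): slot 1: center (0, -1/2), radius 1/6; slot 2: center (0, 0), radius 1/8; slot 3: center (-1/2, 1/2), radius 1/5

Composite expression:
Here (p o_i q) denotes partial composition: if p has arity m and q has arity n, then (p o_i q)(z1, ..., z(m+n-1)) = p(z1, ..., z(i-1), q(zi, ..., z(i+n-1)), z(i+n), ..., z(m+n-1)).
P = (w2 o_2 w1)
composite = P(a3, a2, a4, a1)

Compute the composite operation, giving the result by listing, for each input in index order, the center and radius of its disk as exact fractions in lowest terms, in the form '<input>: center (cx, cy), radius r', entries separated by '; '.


a1: center (-1/2, 1/2), radius 1/5; a2: center (1/32, -1/32), radius 1/80; a3: center (0, -1/2), radius 1/6; a4: center (0, 1/32), radius 1/96

Below w2, radii multiply path by path; the a-disk centers shift.
a3: after 1 affine step, its disk has center (0, -1/2), radius 1/6
a2: after 2 affine steps, its disk has center (1/32, -1/32), radius 1/80
a4: after 2 affine steps, its disk has center (0, 1/32), radius 1/96
a1: after 1 affine step, its disk has center (-1/2, 1/2), radius 1/5


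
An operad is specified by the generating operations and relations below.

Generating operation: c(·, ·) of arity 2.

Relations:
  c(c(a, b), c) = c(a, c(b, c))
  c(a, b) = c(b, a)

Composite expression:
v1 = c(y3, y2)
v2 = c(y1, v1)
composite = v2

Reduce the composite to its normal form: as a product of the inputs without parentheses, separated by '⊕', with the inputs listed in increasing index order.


Any arrangement under c is one operation, so sort the y-inputs.
c(y3, y2) spells out as y3 ⊕ y2
c(y1, c(y3, y2)) spells out as y1 ⊕ y3 ⊕ y2
putting the inputs in ascending order: y1 ⊕ y2 ⊕ y3

y1 ⊕ y2 ⊕ y3


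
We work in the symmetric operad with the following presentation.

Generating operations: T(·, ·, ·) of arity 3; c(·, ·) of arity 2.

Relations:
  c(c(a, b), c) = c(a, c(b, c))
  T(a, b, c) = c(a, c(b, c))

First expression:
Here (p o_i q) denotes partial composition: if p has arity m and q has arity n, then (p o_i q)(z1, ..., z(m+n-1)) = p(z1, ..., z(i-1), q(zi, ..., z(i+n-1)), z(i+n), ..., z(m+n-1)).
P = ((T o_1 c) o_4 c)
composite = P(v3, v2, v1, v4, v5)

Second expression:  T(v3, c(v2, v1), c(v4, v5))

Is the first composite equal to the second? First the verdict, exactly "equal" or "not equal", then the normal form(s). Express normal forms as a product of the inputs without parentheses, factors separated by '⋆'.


equal; both compose to v3 ⋆ v2 ⋆ v1 ⋆ v4 ⋆ v5

In normal form, the first expression is v3 ⋆ v2 ⋆ v1 ⋆ v4 ⋆ v5
In normal form, the second expression is v3 ⋆ v2 ⋆ v1 ⋆ v4 ⋆ v5
Both agree, so they are equal.


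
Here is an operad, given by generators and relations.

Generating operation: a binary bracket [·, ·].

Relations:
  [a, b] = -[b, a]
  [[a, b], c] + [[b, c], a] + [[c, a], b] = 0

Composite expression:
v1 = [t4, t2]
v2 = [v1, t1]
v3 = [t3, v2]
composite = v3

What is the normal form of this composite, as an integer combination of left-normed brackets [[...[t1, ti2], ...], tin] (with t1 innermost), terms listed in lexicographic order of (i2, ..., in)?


-[[[t1, t2], t4], t3] + [[[t1, t4], t2], t3]

A multilinear Lie element is pinned by t1-initial words (t1 innermost).
Composite bracket: [t3, [[t4, t2], t1]]
Under [a, b] = ab - ba we get 8 signed associative words (2^3 = 8).
Words beginning with t1 determine it all:
  t1t2t4t3 (sign -1) contributes -[[[t1, t2], t4], t3]
  t1t4t2t3 (sign +1) contributes +[[[t1, t4], t2], t3]


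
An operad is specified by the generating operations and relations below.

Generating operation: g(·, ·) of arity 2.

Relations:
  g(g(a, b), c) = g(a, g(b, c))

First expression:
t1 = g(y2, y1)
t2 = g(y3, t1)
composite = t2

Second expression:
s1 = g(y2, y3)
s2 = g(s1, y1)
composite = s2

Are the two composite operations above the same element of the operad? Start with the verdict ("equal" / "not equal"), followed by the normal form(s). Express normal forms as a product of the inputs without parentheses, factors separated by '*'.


The first expression, normalized: y3 * y2 * y1
The second expression, normalized: y2 * y3 * y1
The normal forms differ: not equal.

not equal; the first gives y3 * y2 * y1 and the second y2 * y3 * y1


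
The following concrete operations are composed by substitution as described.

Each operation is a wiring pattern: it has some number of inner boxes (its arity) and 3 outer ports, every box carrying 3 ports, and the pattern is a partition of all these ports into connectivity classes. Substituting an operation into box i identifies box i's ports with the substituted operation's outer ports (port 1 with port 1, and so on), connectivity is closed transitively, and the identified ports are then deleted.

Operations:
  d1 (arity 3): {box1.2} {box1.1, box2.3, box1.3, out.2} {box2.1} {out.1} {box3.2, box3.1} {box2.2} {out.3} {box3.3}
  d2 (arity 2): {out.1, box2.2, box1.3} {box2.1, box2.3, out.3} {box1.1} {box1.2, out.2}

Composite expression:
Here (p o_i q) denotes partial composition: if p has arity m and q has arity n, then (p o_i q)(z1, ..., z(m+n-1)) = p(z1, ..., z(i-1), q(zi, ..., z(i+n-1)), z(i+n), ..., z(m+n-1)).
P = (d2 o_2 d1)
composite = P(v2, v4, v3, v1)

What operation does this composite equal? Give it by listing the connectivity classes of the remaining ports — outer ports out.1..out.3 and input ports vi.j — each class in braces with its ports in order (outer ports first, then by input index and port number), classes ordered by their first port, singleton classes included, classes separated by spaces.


{out.1, v2.3, v3.3, v4.1, v4.3} {out.2, v2.2} {out.3} {v1.1, v1.2} {v1.3} {v2.1} {v3.1} {v3.2} {v4.2}


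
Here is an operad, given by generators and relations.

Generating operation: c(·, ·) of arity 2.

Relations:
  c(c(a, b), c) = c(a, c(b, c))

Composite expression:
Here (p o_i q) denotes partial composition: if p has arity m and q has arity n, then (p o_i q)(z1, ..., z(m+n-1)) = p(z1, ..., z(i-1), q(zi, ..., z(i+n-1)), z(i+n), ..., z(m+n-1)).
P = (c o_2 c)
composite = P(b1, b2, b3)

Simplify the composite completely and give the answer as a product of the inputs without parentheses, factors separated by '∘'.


Every regrouping of c is equal, so read the b-inputs in written order.
c(b2, b3) unparenthesizes to b2 ∘ b3
c(b1, c(b2, b3)) unparenthesizes to b1 ∘ b2 ∘ b3

b1 ∘ b2 ∘ b3


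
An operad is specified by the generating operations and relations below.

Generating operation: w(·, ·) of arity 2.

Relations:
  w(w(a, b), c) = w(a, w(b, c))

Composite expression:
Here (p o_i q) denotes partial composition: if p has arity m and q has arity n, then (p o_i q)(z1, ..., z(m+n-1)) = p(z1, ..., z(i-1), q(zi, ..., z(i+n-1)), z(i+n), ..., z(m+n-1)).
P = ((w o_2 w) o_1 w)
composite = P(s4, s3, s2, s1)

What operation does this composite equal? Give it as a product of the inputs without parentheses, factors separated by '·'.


Associativity of w dissolves the nesting; only the s-input order survives.
w(s4, s3) unparenthesizes to s4 · s3
w(s2, s1) unparenthesizes to s2 · s1
w(w(s4, s3), w(s2, s1)) unparenthesizes to s4 · s3 · s2 · s1

s4 · s3 · s2 · s1


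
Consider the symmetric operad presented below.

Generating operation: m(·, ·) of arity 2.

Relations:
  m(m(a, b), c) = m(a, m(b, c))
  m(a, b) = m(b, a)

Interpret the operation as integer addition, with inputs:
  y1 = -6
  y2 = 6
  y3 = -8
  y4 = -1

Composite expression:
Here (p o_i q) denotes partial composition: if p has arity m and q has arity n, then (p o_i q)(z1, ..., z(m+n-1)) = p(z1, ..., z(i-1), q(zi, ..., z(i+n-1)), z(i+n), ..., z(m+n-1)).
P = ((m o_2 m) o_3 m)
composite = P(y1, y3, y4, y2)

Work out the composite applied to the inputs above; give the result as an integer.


-9

m(y4, y2) = 5
m(y3, m(y4, y2)) = -3
m(y1, m(y3, m(y4, y2))) = -9


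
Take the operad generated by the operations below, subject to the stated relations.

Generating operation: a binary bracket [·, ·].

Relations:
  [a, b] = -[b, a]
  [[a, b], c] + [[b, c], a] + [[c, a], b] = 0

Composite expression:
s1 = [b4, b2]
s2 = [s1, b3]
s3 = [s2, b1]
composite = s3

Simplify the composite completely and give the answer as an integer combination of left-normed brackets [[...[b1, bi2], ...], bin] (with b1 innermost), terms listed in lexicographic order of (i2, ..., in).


[[[b1, b2], b4], b3] - [[[b1, b3], b2], b4] + [[[b1, b3], b4], b2] - [[[b1, b4], b2], b3]

Antisymmetry and Jacobi reduce to b1-anchored left-normed brackets.
Composite bracket: [[[b4, b2], b3], b1]
Applying ab - ba throughout gives 8 signed words (2^3 = 8).
Keep just the words that open with b1:
  b1b2b4b3 (sign +1) contributes +[[[b1, b2], b4], b3]
  b1b3b2b4 (sign -1) contributes -[[[b1, b3], b2], b4]
  b1b3b4b2 (sign +1) contributes +[[[b1, b3], b4], b2]
  b1b4b2b3 (sign -1) contributes -[[[b1, b4], b2], b3]


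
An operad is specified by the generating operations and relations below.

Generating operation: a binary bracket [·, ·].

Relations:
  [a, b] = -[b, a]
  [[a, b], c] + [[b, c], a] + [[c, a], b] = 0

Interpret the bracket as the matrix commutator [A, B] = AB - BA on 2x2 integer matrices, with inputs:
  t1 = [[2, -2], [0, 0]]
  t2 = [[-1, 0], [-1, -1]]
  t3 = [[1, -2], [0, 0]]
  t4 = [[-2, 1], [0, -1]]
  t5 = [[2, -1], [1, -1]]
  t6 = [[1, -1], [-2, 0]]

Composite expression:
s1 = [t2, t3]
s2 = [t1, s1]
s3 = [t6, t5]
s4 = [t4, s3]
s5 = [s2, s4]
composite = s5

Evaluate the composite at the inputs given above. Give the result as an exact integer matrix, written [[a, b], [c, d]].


[t2, t3] = [[-2, 0], [-1, 2]]
[t1, [t2, t3]] = [[2, -8], [2, -2]]
[t6, t5] = [[-3, 2], [-7, 3]]
[t4, [t6, t5]] = [[-7, 4], [-7, 7]]
[[t1, [t2, t3]], [t4, [t6, t5]]] = [[48, -96], [0, -48]]

[[48, -96], [0, -48]]


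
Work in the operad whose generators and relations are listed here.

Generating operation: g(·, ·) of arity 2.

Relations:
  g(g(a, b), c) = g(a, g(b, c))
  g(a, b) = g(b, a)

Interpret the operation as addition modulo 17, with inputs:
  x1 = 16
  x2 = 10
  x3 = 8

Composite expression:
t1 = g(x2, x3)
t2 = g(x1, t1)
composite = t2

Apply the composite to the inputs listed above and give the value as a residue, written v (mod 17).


0 (mod 17)

g(x2, x3) = 1
g(x1, g(x2, x3)) = 0


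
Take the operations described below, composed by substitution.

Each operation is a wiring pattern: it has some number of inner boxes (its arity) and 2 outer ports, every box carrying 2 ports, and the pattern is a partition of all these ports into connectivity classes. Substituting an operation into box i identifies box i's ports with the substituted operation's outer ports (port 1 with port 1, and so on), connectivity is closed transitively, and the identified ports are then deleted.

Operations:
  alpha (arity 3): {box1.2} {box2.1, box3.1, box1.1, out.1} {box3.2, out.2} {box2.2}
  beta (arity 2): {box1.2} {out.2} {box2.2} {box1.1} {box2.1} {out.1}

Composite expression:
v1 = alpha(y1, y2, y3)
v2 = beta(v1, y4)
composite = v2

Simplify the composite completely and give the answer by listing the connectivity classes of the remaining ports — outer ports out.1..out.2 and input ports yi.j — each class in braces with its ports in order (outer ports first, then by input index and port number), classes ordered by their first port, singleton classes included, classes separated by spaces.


{out.1} {out.2} {y1.1, y2.1, y3.1} {y1.2} {y2.2} {y3.2} {y4.1} {y4.2}
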